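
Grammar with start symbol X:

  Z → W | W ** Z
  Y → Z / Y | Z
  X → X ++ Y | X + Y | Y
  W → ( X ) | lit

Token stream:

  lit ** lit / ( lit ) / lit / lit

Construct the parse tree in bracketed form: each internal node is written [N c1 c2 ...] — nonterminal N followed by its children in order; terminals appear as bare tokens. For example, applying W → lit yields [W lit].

X
Y
Z / Y
W ** Z / Y
lit ** Z / Y
lit ** W / Y
lit ** lit / Y
lit ** lit / Z / Y
lit ** lit / W / Y
lit ** lit / ( X ) / Y
lit ** lit / ( Y ) / Y
lit ** lit / ( Z ) / Y
lit ** lit / ( W ) / Y
lit ** lit / ( lit ) / Y
lit ** lit / ( lit ) / Z / Y
lit ** lit / ( lit ) / W / Y
lit ** lit / ( lit ) / lit / Y
lit ** lit / ( lit ) / lit / Z
lit ** lit / ( lit ) / lit / W
lit ** lit / ( lit ) / lit / lit

[X [Y [Z [W lit] ** [Z [W lit]]] / [Y [Z [W ( [X [Y [Z [W lit]]]] )]] / [Y [Z [W lit]] / [Y [Z [W lit]]]]]]]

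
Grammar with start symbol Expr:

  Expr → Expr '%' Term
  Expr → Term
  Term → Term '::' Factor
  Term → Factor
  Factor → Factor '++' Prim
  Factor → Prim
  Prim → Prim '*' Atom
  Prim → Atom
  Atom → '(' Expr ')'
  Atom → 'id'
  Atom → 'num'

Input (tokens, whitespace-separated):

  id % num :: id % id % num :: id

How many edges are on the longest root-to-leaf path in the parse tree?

[Expr [Expr [Expr [Expr [Term [Factor [Prim [Atom id]]]]] % [Term [Term [Factor [Prim [Atom num]]]] :: [Factor [Prim [Atom id]]]]] % [Term [Factor [Prim [Atom id]]]]] % [Term [Term [Factor [Prim [Atom num]]]] :: [Factor [Prim [Atom id]]]]]

8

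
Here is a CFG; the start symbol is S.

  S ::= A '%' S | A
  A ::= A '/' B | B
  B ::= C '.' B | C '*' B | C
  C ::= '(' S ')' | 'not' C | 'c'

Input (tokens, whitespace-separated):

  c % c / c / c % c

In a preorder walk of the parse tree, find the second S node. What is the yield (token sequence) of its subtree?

c / c / c % c

[S [A [B [C c]]] % [S [A [A [A [B [C c]]] / [B [C c]]] / [B [C c]]] % [S [A [B [C c]]]]]]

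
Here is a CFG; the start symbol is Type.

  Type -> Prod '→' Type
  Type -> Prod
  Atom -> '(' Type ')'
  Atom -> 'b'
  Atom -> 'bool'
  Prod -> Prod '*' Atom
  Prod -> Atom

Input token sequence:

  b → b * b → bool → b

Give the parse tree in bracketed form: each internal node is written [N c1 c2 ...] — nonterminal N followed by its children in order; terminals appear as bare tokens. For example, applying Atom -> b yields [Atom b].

Type
Prod → Type
Atom → Type
b → Type
b → Prod → Type
b → Prod * Atom → Type
b → Atom * Atom → Type
b → b * Atom → Type
b → b * b → Type
b → b * b → Prod → Type
b → b * b → Atom → Type
b → b * b → bool → Type
b → b * b → bool → Prod
b → b * b → bool → Atom
b → b * b → bool → b

[Type [Prod [Atom b]] → [Type [Prod [Prod [Atom b]] * [Atom b]] → [Type [Prod [Atom bool]] → [Type [Prod [Atom b]]]]]]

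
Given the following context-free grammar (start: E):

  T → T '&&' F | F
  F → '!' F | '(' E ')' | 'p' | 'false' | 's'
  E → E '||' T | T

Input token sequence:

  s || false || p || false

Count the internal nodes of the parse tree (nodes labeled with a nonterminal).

[E [E [E [E [T [F s]]] || [T [F false]]] || [T [F p]]] || [T [F false]]]

12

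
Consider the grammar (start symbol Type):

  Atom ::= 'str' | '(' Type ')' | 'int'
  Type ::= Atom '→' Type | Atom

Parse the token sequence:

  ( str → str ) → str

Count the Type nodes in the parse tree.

4

[Type [Atom ( [Type [Atom str] → [Type [Atom str]]] )] → [Type [Atom str]]]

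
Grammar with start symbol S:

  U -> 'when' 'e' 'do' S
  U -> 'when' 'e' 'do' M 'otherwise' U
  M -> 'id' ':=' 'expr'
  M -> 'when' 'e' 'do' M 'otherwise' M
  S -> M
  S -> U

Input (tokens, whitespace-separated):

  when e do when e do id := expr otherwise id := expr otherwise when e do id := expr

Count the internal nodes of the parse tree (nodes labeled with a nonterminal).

[S [U when e do [M when e do [M id := expr] otherwise [M id := expr]] otherwise [U when e do [S [M id := expr]]]]]

8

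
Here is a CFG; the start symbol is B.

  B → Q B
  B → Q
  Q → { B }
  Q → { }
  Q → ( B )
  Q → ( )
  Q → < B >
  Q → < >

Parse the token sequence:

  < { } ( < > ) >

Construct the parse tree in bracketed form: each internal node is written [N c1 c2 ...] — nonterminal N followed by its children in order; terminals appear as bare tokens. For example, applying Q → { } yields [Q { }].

[B [Q < [B [Q { }] [B [Q ( [B [Q < >]] )]]] >]]

B
Q
< B >
< Q B >
< { } B >
< { } Q >
< { } ( B ) >
< { } ( Q ) >
< { } ( < > ) >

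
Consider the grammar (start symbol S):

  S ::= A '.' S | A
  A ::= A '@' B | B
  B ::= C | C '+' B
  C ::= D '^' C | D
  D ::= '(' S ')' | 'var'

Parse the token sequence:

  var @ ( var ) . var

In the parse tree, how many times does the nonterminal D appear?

[S [A [A [B [C [D var]]]] @ [B [C [D ( [S [A [B [C [D var]]]]] )]]]] . [S [A [B [C [D var]]]]]]

4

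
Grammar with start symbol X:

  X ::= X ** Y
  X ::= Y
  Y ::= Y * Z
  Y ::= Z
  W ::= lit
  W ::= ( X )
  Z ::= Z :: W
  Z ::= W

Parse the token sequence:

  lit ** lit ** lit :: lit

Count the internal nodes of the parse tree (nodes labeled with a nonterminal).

14

[X [X [X [Y [Z [W lit]]]] ** [Y [Z [W lit]]]] ** [Y [Z [Z [W lit]] :: [W lit]]]]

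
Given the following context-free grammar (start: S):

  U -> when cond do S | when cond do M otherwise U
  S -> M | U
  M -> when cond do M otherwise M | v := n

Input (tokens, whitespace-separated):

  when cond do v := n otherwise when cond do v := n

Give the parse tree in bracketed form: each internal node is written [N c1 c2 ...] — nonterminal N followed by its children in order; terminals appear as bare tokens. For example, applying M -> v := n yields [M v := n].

S
U
when cond do M otherwise U
when cond do v := n otherwise U
when cond do v := n otherwise when cond do S
when cond do v := n otherwise when cond do M
when cond do v := n otherwise when cond do v := n

[S [U when cond do [M v := n] otherwise [U when cond do [S [M v := n]]]]]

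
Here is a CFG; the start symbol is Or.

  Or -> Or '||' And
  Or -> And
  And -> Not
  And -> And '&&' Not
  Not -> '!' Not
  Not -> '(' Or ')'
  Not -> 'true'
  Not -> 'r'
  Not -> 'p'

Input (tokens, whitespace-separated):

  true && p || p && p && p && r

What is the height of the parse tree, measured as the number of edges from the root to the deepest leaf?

[Or [Or [And [And [Not true]] && [Not p]]] || [And [And [And [And [Not p]] && [Not p]] && [Not p]] && [Not r]]]

6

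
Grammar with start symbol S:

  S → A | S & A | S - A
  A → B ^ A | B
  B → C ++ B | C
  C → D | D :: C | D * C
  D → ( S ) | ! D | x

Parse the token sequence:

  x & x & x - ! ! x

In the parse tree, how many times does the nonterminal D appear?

6

[S [S [S [S [A [B [C [D x]]]]] & [A [B [C [D x]]]]] & [A [B [C [D x]]]]] - [A [B [C [D ! [D ! [D x]]]]]]]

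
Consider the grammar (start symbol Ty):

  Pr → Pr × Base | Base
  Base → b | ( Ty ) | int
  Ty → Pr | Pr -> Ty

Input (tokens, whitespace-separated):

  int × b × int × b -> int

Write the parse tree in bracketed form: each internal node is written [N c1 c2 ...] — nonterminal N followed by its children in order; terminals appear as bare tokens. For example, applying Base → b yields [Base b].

[Ty [Pr [Pr [Pr [Pr [Base int]] × [Base b]] × [Base int]] × [Base b]] -> [Ty [Pr [Base int]]]]

Ty
Pr -> Ty
Pr × Base -> Ty
Pr × Base × Base -> Ty
Pr × Base × Base × Base -> Ty
Base × Base × Base × Base -> Ty
int × Base × Base × Base -> Ty
int × b × Base × Base -> Ty
int × b × int × Base -> Ty
int × b × int × b -> Ty
int × b × int × b -> Pr
int × b × int × b -> Base
int × b × int × b -> int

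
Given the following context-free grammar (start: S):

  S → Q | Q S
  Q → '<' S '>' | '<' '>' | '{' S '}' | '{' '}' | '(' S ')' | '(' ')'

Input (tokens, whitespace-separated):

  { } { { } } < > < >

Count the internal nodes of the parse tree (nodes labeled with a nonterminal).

10

[S [Q { }] [S [Q { [S [Q { }]] }] [S [Q < >] [S [Q < >]]]]]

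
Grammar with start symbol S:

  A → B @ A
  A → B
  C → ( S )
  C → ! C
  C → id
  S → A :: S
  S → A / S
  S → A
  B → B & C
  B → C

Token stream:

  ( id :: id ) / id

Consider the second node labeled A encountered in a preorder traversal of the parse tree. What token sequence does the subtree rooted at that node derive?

[S [A [B [C ( [S [A [B [C id]]] :: [S [A [B [C id]]]]] )]]] / [S [A [B [C id]]]]]

id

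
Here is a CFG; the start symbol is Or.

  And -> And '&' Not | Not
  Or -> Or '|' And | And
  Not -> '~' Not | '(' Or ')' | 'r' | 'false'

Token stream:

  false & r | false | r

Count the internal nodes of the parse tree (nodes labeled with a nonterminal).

[Or [Or [Or [And [And [Not false]] & [Not r]]] | [And [Not false]]] | [And [Not r]]]

11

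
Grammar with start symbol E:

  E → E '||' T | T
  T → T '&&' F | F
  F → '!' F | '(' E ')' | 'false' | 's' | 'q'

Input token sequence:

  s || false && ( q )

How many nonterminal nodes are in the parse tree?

[E [E [T [F s]]] || [T [T [F false]] && [F ( [E [T [F q]]] )]]]

11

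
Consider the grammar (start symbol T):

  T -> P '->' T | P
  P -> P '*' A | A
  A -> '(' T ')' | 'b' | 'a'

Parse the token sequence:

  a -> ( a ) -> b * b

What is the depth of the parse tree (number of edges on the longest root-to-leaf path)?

7

[T [P [A a]] -> [T [P [A ( [T [P [A a]]] )]] -> [T [P [P [A b]] * [A b]]]]]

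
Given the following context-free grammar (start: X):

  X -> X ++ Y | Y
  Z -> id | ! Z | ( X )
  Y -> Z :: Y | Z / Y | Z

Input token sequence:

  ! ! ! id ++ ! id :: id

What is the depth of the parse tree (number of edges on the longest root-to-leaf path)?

7

[X [X [Y [Z ! [Z ! [Z ! [Z id]]]]]] ++ [Y [Z ! [Z id]] :: [Y [Z id]]]]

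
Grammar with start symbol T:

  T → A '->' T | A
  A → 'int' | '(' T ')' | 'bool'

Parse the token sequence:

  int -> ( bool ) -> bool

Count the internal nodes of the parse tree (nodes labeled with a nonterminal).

8

[T [A int] -> [T [A ( [T [A bool]] )] -> [T [A bool]]]]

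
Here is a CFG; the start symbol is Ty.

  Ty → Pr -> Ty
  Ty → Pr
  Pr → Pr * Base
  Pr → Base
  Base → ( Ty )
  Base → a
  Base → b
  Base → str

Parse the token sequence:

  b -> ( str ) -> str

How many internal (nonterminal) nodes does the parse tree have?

12

[Ty [Pr [Base b]] -> [Ty [Pr [Base ( [Ty [Pr [Base str]]] )]] -> [Ty [Pr [Base str]]]]]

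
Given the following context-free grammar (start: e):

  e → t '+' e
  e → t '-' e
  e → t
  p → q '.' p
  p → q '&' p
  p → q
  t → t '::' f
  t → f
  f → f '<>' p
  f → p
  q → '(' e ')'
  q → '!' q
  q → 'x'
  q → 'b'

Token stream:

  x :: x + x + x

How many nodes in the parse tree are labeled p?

4

[e [t [t [f [p [q x]]]] :: [f [p [q x]]]] + [e [t [f [p [q x]]]] + [e [t [f [p [q x]]]]]]]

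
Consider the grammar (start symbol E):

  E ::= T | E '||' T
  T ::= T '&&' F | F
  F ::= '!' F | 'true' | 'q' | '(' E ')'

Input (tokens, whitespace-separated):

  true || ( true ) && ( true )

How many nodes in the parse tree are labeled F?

[E [E [T [F true]]] || [T [T [F ( [E [T [F true]]] )]] && [F ( [E [T [F true]]] )]]]

5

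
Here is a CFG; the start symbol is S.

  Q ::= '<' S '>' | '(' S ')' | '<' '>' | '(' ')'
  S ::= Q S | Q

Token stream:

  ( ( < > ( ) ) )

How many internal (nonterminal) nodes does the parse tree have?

8

[S [Q ( [S [Q ( [S [Q < >] [S [Q ( )]]] )]] )]]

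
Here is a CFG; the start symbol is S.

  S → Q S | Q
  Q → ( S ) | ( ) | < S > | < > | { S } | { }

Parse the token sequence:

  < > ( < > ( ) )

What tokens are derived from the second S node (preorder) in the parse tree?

( < > ( ) )

[S [Q < >] [S [Q ( [S [Q < >] [S [Q ( )]]] )]]]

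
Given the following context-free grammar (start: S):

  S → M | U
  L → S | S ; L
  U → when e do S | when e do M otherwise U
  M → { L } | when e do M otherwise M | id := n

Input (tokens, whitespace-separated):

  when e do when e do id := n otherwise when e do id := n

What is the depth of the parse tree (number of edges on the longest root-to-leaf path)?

7

[S [U when e do [S [U when e do [M id := n] otherwise [U when e do [S [M id := n]]]]]]]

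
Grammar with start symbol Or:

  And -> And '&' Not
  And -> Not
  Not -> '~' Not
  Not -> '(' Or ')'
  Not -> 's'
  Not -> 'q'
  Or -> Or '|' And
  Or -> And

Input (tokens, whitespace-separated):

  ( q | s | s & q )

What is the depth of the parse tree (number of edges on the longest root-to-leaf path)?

8

[Or [And [Not ( [Or [Or [Or [And [Not q]]] | [And [Not s]]] | [And [And [Not s]] & [Not q]]] )]]]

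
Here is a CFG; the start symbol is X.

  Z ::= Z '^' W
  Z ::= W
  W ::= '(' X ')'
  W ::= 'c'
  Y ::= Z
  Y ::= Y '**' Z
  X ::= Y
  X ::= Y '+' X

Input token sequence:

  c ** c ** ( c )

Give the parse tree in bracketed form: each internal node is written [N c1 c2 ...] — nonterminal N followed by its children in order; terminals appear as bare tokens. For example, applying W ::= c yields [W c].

[X [Y [Y [Y [Z [W c]]] ** [Z [W c]]] ** [Z [W ( [X [Y [Z [W c]]]] )]]]]

X
Y
Y ** Z
Y ** Z ** Z
Z ** Z ** Z
W ** Z ** Z
c ** Z ** Z
c ** W ** Z
c ** c ** Z
c ** c ** W
c ** c ** ( X )
c ** c ** ( Y )
c ** c ** ( Z )
c ** c ** ( W )
c ** c ** ( c )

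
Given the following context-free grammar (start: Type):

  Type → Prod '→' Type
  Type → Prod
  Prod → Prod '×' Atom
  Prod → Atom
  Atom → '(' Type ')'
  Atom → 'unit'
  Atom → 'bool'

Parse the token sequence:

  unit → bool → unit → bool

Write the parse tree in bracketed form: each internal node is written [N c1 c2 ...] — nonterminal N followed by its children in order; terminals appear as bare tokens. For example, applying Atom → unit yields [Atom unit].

[Type [Prod [Atom unit]] → [Type [Prod [Atom bool]] → [Type [Prod [Atom unit]] → [Type [Prod [Atom bool]]]]]]

Type
Prod → Type
Atom → Type
unit → Type
unit → Prod → Type
unit → Atom → Type
unit → bool → Type
unit → bool → Prod → Type
unit → bool → Atom → Type
unit → bool → unit → Type
unit → bool → unit → Prod
unit → bool → unit → Atom
unit → bool → unit → bool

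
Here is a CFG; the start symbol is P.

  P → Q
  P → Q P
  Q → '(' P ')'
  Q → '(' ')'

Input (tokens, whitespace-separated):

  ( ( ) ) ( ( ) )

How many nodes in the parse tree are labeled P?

[P [Q ( [P [Q ( )]] )] [P [Q ( [P [Q ( )]] )]]]

4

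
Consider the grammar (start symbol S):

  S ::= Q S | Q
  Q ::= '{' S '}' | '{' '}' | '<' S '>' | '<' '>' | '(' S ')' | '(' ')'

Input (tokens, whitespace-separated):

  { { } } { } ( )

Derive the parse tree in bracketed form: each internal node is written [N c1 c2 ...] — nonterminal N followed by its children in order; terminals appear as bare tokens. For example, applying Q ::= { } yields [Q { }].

S
Q S
{ S } S
{ Q } S
{ { } } S
{ { } } Q S
{ { } } { } S
{ { } } { } Q
{ { } } { } ( )

[S [Q { [S [Q { }]] }] [S [Q { }] [S [Q ( )]]]]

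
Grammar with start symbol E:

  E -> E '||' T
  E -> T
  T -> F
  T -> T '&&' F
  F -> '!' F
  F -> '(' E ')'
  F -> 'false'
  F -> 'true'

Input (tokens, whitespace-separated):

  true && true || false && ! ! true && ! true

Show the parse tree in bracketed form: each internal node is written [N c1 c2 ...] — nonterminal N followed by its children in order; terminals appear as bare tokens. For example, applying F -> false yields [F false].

[E [E [T [T [F true]] && [F true]]] || [T [T [T [F false]] && [F ! [F ! [F true]]]] && [F ! [F true]]]]

E
E || T
T || T
T && F || T
F && F || T
true && F || T
true && true || T
true && true || T && F
true && true || T && F && F
true && true || F && F && F
true && true || false && F && F
true && true || false && ! F && F
true && true || false && ! ! F && F
true && true || false && ! ! true && F
true && true || false && ! ! true && ! F
true && true || false && ! ! true && ! true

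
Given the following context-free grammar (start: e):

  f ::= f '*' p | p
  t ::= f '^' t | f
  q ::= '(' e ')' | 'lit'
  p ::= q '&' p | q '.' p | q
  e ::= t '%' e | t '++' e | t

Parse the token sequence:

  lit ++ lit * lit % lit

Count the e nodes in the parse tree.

3

[e [t [f [p [q lit]]]] ++ [e [t [f [f [p [q lit]]] * [p [q lit]]]] % [e [t [f [p [q lit]]]]]]]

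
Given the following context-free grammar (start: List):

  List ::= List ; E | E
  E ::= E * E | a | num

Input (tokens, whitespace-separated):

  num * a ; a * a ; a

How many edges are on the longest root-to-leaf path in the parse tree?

5

[List [List [List [E [E num] * [E a]]] ; [E [E a] * [E a]]] ; [E a]]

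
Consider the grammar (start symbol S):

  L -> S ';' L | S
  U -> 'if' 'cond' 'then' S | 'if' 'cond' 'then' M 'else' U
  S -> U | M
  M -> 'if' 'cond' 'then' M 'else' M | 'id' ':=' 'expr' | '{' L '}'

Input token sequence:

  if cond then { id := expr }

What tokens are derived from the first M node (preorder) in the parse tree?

[S [U if cond then [S [M { [L [S [M id := expr]]] }]]]]

{ id := expr }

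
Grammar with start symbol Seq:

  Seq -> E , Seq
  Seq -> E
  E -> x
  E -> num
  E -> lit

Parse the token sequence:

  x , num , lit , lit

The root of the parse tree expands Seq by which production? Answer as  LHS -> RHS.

[Seq [E x] , [Seq [E num] , [Seq [E lit] , [Seq [E lit]]]]]

Seq -> E , Seq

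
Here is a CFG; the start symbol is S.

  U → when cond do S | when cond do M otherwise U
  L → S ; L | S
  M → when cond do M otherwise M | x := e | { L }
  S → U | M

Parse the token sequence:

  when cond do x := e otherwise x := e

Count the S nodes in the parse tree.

[S [M when cond do [M x := e] otherwise [M x := e]]]

1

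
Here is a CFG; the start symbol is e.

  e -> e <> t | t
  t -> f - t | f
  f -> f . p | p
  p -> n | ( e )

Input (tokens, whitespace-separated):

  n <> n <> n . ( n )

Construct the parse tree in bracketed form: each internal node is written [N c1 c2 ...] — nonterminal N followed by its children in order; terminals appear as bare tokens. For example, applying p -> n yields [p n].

[e [e [e [t [f [p n]]]] <> [t [f [p n]]]] <> [t [f [f [p n]] . [p ( [e [t [f [p n]]]] )]]]]

e
e <> t
e <> t <> t
t <> t <> t
f <> t <> t
p <> t <> t
n <> t <> t
n <> f <> t
n <> p <> t
n <> n <> t
n <> n <> f
n <> n <> f . p
n <> n <> p . p
n <> n <> n . p
n <> n <> n . ( e )
n <> n <> n . ( t )
n <> n <> n . ( f )
n <> n <> n . ( p )
n <> n <> n . ( n )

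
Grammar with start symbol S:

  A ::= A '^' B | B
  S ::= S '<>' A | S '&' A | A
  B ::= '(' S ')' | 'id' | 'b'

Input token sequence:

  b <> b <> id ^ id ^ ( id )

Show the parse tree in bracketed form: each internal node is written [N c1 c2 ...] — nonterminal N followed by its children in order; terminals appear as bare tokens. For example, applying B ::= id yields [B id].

S
S <> A
S <> A <> A
A <> A <> A
B <> A <> A
b <> A <> A
b <> B <> A
b <> b <> A
b <> b <> A ^ B
b <> b <> A ^ B ^ B
b <> b <> B ^ B ^ B
b <> b <> id ^ B ^ B
b <> b <> id ^ id ^ B
b <> b <> id ^ id ^ ( S )
b <> b <> id ^ id ^ ( A )
b <> b <> id ^ id ^ ( B )
b <> b <> id ^ id ^ ( id )

[S [S [S [A [B b]]] <> [A [B b]]] <> [A [A [A [B id]] ^ [B id]] ^ [B ( [S [A [B id]]] )]]]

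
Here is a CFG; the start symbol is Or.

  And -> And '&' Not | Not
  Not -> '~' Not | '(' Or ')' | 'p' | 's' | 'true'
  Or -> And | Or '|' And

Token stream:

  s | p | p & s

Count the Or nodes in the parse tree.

[Or [Or [Or [And [Not s]]] | [And [Not p]]] | [And [And [Not p]] & [Not s]]]

3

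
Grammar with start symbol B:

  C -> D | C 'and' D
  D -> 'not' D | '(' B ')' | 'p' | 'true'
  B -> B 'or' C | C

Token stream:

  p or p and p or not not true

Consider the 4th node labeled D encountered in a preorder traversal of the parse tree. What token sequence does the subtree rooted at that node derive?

not not true

[B [B [B [C [D p]]] or [C [C [D p]] and [D p]]] or [C [D not [D not [D true]]]]]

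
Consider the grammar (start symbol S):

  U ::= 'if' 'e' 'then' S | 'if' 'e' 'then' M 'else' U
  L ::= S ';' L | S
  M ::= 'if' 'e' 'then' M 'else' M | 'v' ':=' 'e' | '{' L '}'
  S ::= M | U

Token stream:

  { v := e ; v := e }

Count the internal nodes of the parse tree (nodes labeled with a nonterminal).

[S [M { [L [S [M v := e]] ; [L [S [M v := e]]]] }]]

8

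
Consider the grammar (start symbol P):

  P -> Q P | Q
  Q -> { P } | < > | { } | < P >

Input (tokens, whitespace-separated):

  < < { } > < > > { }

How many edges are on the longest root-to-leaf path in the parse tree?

6

[P [Q < [P [Q < [P [Q { }]] >] [P [Q < >]]] >] [P [Q { }]]]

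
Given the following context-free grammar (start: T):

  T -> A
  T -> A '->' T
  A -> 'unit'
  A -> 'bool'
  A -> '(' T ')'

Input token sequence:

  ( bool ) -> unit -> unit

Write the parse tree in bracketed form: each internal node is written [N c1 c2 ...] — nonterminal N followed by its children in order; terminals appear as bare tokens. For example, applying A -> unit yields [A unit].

[T [A ( [T [A bool]] )] -> [T [A unit] -> [T [A unit]]]]

T
A -> T
( T ) -> T
( A ) -> T
( bool ) -> T
( bool ) -> A -> T
( bool ) -> unit -> T
( bool ) -> unit -> A
( bool ) -> unit -> unit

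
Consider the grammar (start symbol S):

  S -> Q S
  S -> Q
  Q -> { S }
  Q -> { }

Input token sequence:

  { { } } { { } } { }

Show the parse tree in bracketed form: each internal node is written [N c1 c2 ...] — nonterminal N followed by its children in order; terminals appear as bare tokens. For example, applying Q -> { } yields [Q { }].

S
Q S
{ S } S
{ Q } S
{ { } } S
{ { } } Q S
{ { } } { S } S
{ { } } { Q } S
{ { } } { { } } S
{ { } } { { } } Q
{ { } } { { } } { }

[S [Q { [S [Q { }]] }] [S [Q { [S [Q { }]] }] [S [Q { }]]]]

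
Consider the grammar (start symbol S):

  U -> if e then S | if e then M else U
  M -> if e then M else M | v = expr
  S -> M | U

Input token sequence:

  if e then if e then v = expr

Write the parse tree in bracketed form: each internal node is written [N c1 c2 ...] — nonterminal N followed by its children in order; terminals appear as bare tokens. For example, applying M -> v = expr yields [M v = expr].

[S [U if e then [S [U if e then [S [M v = expr]]]]]]

S
U
if e then S
if e then U
if e then if e then S
if e then if e then M
if e then if e then v = expr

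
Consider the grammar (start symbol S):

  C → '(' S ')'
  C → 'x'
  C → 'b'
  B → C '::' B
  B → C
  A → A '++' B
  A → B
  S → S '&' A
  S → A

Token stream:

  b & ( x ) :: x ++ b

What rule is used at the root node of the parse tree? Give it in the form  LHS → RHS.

[S [S [A [B [C b]]]] & [A [A [B [C ( [S [A [B [C x]]]] )] :: [B [C x]]]] ++ [B [C b]]]]

S → S '&' A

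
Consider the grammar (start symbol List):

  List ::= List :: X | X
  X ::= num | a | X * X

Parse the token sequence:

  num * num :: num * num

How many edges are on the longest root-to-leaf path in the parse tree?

4

[List [List [X [X num] * [X num]]] :: [X [X num] * [X num]]]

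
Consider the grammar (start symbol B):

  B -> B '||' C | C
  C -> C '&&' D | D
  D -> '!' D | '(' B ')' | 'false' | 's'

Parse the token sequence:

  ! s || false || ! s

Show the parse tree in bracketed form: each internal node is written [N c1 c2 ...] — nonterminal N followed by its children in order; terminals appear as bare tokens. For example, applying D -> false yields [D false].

B
B || C
B || C || C
C || C || C
D || C || C
! D || C || C
! s || C || C
! s || D || C
! s || false || C
! s || false || D
! s || false || ! D
! s || false || ! s

[B [B [B [C [D ! [D s]]]] || [C [D false]]] || [C [D ! [D s]]]]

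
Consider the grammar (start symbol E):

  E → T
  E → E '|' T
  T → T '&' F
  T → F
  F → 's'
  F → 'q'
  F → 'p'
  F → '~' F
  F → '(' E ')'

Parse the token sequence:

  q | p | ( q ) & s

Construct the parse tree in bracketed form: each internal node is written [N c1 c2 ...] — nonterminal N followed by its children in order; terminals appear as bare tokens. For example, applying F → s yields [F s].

[E [E [E [T [F q]]] | [T [F p]]] | [T [T [F ( [E [T [F q]]] )]] & [F s]]]

E
E | T
E | T | T
T | T | T
F | T | T
q | T | T
q | F | T
q | p | T
q | p | T & F
q | p | F & F
q | p | ( E ) & F
q | p | ( T ) & F
q | p | ( F ) & F
q | p | ( q ) & F
q | p | ( q ) & s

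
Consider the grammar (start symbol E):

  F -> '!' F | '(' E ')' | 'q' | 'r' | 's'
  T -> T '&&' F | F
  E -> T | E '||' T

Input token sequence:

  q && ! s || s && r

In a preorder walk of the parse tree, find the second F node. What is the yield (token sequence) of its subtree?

[E [E [T [T [F q]] && [F ! [F s]]]] || [T [T [F s]] && [F r]]]

! s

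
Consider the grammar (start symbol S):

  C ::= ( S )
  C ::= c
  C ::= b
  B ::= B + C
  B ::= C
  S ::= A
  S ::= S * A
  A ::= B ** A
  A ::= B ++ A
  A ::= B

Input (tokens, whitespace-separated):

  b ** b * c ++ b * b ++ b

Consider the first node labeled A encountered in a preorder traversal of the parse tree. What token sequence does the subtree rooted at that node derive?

b ** b

[S [S [S [A [B [C b]] ** [A [B [C b]]]]] * [A [B [C c]] ++ [A [B [C b]]]]] * [A [B [C b]] ++ [A [B [C b]]]]]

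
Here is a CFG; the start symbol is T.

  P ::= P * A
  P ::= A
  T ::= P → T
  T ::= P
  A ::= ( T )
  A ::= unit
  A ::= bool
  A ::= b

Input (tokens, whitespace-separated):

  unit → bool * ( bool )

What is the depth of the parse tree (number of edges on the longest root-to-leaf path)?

7

[T [P [A unit]] → [T [P [P [A bool]] * [A ( [T [P [A bool]]] )]]]]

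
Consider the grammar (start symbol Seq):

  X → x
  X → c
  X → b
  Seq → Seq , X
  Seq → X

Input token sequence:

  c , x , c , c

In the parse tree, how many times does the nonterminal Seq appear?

4

[Seq [Seq [Seq [Seq [X c]] , [X x]] , [X c]] , [X c]]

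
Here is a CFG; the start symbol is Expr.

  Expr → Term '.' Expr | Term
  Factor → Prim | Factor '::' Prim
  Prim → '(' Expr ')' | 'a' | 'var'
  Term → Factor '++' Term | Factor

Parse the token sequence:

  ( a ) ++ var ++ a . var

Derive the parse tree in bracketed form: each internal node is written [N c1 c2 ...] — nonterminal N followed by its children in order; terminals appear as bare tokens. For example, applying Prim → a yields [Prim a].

[Expr [Term [Factor [Prim ( [Expr [Term [Factor [Prim a]]]] )]] ++ [Term [Factor [Prim var]] ++ [Term [Factor [Prim a]]]]] . [Expr [Term [Factor [Prim var]]]]]

Expr
Term . Expr
Factor ++ Term . Expr
Prim ++ Term . Expr
( Expr ) ++ Term . Expr
( Term ) ++ Term . Expr
( Factor ) ++ Term . Expr
( Prim ) ++ Term . Expr
( a ) ++ Term . Expr
( a ) ++ Factor ++ Term . Expr
( a ) ++ Prim ++ Term . Expr
( a ) ++ var ++ Term . Expr
( a ) ++ var ++ Factor . Expr
( a ) ++ var ++ Prim . Expr
( a ) ++ var ++ a . Expr
( a ) ++ var ++ a . Term
( a ) ++ var ++ a . Factor
( a ) ++ var ++ a . Prim
( a ) ++ var ++ a . var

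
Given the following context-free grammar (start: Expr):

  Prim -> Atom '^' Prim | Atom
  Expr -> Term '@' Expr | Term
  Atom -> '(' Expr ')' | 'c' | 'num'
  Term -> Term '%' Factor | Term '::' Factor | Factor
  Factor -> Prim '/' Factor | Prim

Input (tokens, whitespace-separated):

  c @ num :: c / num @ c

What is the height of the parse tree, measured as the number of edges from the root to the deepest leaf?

[Expr [Term [Factor [Prim [Atom c]]]] @ [Expr [Term [Term [Factor [Prim [Atom num]]]] :: [Factor [Prim [Atom c]] / [Factor [Prim [Atom num]]]]] @ [Expr [Term [Factor [Prim [Atom c]]]]]]]

7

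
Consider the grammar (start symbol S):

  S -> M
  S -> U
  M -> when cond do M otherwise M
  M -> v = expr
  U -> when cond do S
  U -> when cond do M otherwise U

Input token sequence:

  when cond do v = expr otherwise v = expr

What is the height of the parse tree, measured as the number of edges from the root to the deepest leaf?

[S [M when cond do [M v = expr] otherwise [M v = expr]]]

3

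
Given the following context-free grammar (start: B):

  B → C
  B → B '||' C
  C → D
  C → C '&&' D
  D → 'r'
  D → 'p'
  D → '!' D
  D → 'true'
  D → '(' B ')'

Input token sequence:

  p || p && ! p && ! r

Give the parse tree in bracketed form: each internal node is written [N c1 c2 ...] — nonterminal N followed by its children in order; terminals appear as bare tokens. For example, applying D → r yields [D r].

B
B || C
C || C
D || C
p || C
p || C && D
p || C && D && D
p || D && D && D
p || p && D && D
p || p && ! D && D
p || p && ! p && D
p || p && ! p && ! D
p || p && ! p && ! r

[B [B [C [D p]]] || [C [C [C [D p]] && [D ! [D p]]] && [D ! [D r]]]]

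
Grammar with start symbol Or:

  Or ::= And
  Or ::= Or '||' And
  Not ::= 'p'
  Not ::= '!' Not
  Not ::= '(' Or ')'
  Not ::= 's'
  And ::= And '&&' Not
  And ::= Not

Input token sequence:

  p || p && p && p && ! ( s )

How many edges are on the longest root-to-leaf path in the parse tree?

7

[Or [Or [And [Not p]]] || [And [And [And [And [Not p]] && [Not p]] && [Not p]] && [Not ! [Not ( [Or [And [Not s]]] )]]]]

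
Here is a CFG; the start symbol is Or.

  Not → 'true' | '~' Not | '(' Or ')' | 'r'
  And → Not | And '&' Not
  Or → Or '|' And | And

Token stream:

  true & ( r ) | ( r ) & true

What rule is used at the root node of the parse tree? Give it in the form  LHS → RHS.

Or → Or '|' And

[Or [Or [And [And [Not true]] & [Not ( [Or [And [Not r]]] )]]] | [And [And [Not ( [Or [And [Not r]]] )]] & [Not true]]]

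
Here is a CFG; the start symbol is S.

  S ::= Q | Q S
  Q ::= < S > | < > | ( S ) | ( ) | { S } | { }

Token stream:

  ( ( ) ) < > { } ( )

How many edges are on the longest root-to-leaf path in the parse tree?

[S [Q ( [S [Q ( )]] )] [S [Q < >] [S [Q { }] [S [Q ( )]]]]]

5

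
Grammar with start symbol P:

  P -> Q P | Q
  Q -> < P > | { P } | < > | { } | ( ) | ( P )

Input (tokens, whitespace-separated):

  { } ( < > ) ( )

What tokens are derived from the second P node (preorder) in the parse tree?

[P [Q { }] [P [Q ( [P [Q < >]] )] [P [Q ( )]]]]

( < > ) ( )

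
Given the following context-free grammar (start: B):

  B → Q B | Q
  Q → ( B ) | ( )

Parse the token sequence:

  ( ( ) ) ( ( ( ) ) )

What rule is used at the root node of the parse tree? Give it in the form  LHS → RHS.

B → Q B

[B [Q ( [B [Q ( )]] )] [B [Q ( [B [Q ( [B [Q ( )]] )]] )]]]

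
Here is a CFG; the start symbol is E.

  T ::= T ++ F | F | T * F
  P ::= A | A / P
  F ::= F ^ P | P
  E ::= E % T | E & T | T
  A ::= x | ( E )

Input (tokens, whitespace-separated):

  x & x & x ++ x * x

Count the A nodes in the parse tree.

[E [E [E [T [F [P [A x]]]]] & [T [F [P [A x]]]]] & [T [T [T [F [P [A x]]]] ++ [F [P [A x]]]] * [F [P [A x]]]]]

5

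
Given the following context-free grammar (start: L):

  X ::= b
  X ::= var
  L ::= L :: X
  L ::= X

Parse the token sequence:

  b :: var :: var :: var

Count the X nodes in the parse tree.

4

[L [L [L [L [X b]] :: [X var]] :: [X var]] :: [X var]]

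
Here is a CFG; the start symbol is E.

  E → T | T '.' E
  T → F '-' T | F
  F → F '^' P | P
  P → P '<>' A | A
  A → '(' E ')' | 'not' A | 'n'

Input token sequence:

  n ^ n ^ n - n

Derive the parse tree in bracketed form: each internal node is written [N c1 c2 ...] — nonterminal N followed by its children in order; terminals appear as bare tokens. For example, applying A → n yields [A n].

E
T
F - T
F ^ P - T
F ^ P ^ P - T
P ^ P ^ P - T
A ^ P ^ P - T
n ^ P ^ P - T
n ^ A ^ P - T
n ^ n ^ P - T
n ^ n ^ A - T
n ^ n ^ n - T
n ^ n ^ n - F
n ^ n ^ n - P
n ^ n ^ n - A
n ^ n ^ n - n

[E [T [F [F [F [P [A n]]] ^ [P [A n]]] ^ [P [A n]]] - [T [F [P [A n]]]]]]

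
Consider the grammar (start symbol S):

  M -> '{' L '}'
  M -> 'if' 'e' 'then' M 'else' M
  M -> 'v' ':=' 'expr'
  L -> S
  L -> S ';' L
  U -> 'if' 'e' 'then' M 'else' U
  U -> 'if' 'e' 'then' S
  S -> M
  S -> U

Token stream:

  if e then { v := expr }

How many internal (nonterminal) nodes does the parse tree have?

7

[S [U if e then [S [M { [L [S [M v := expr]]] }]]]]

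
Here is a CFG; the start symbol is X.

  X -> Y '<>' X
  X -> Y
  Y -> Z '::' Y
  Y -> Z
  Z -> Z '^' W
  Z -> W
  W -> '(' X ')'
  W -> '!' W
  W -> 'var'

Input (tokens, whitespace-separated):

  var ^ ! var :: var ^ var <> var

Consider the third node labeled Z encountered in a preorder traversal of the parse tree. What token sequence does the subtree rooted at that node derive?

var ^ var

[X [Y [Z [Z [W var]] ^ [W ! [W var]]] :: [Y [Z [Z [W var]] ^ [W var]]]] <> [X [Y [Z [W var]]]]]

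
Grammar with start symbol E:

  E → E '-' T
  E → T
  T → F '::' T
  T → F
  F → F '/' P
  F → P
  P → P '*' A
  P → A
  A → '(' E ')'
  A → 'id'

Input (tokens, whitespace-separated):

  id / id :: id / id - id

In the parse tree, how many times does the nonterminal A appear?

[E [E [T [F [F [P [A id]]] / [P [A id]]] :: [T [F [F [P [A id]]] / [P [A id]]]]]] - [T [F [P [A id]]]]]

5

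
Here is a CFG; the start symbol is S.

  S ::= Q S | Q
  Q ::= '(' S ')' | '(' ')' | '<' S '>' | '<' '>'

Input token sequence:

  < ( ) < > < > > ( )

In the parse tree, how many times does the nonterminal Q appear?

[S [Q < [S [Q ( )] [S [Q < >] [S [Q < >]]]] >] [S [Q ( )]]]

5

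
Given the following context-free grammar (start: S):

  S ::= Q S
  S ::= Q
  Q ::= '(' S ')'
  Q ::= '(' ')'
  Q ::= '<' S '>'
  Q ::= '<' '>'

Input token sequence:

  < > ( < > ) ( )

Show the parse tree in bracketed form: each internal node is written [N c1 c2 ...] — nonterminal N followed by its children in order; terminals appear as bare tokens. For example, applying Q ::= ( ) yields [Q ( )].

[S [Q < >] [S [Q ( [S [Q < >]] )] [S [Q ( )]]]]

S
Q S
< > S
< > Q S
< > ( S ) S
< > ( Q ) S
< > ( < > ) S
< > ( < > ) Q
< > ( < > ) ( )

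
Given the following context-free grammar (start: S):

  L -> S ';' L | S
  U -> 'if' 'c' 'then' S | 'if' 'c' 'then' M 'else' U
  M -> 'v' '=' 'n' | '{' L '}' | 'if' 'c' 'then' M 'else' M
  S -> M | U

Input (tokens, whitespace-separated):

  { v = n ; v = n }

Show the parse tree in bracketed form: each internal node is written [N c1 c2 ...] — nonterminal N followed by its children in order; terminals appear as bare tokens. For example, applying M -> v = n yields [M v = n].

[S [M { [L [S [M v = n]] ; [L [S [M v = n]]]] }]]

S
M
{ L }
{ S ; L }
{ M ; L }
{ v = n ; L }
{ v = n ; S }
{ v = n ; M }
{ v = n ; v = n }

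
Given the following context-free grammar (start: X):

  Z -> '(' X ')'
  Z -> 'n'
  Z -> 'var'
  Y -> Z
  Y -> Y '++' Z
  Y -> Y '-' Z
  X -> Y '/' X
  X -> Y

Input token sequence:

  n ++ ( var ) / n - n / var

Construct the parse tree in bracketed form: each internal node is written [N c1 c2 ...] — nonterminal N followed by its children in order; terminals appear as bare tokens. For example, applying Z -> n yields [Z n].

[X [Y [Y [Z n]] ++ [Z ( [X [Y [Z var]]] )]] / [X [Y [Y [Z n]] - [Z n]] / [X [Y [Z var]]]]]

X
Y / X
Y ++ Z / X
Z ++ Z / X
n ++ Z / X
n ++ ( X ) / X
n ++ ( Y ) / X
n ++ ( Z ) / X
n ++ ( var ) / X
n ++ ( var ) / Y / X
n ++ ( var ) / Y - Z / X
n ++ ( var ) / Z - Z / X
n ++ ( var ) / n - Z / X
n ++ ( var ) / n - n / X
n ++ ( var ) / n - n / Y
n ++ ( var ) / n - n / Z
n ++ ( var ) / n - n / var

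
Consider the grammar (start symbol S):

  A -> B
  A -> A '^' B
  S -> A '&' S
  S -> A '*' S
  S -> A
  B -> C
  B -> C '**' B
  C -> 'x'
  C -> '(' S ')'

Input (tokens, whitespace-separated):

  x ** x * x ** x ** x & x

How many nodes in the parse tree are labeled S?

3

[S [A [B [C x] ** [B [C x]]]] * [S [A [B [C x] ** [B [C x] ** [B [C x]]]]] & [S [A [B [C x]]]]]]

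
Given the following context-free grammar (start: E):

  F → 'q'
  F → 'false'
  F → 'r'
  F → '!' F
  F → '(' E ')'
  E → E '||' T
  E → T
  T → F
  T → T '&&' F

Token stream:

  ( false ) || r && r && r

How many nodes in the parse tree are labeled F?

5

[E [E [T [F ( [E [T [F false]]] )]]] || [T [T [T [F r]] && [F r]] && [F r]]]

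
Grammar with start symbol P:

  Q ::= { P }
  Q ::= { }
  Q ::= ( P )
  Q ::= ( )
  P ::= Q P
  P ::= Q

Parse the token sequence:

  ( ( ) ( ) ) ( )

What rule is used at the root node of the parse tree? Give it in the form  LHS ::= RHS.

[P [Q ( [P [Q ( )] [P [Q ( )]]] )] [P [Q ( )]]]

P ::= Q P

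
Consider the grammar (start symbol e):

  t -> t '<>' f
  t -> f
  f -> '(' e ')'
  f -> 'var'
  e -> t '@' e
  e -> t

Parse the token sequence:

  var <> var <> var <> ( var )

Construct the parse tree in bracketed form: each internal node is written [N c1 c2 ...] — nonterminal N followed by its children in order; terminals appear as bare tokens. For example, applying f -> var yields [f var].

[e [t [t [t [t [f var]] <> [f var]] <> [f var]] <> [f ( [e [t [f var]]] )]]]

e
t
t <> f
t <> f <> f
t <> f <> f <> f
f <> f <> f <> f
var <> f <> f <> f
var <> var <> f <> f
var <> var <> var <> f
var <> var <> var <> ( e )
var <> var <> var <> ( t )
var <> var <> var <> ( f )
var <> var <> var <> ( var )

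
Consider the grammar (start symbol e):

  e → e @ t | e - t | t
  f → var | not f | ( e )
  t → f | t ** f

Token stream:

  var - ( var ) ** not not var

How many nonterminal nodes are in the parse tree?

13

[e [e [t [f var]]] - [t [t [f ( [e [t [f var]]] )]] ** [f not [f not [f var]]]]]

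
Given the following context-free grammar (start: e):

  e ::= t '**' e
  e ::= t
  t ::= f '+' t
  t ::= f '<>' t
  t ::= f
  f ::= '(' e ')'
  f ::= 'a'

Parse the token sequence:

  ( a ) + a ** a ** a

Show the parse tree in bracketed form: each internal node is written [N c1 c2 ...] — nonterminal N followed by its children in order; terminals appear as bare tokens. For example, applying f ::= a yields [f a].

[e [t [f ( [e [t [f a]]] )] + [t [f a]]] ** [e [t [f a]] ** [e [t [f a]]]]]

e
t ** e
f + t ** e
( e ) + t ** e
( t ) + t ** e
( f ) + t ** e
( a ) + t ** e
( a ) + f ** e
( a ) + a ** e
( a ) + a ** t ** e
( a ) + a ** f ** e
( a ) + a ** a ** e
( a ) + a ** a ** t
( a ) + a ** a ** f
( a ) + a ** a ** a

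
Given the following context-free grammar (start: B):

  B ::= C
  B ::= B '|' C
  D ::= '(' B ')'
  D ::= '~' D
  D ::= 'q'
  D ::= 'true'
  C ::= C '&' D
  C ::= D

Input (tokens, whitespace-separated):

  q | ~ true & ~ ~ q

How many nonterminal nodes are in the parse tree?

11

[B [B [C [D q]]] | [C [C [D ~ [D true]]] & [D ~ [D ~ [D q]]]]]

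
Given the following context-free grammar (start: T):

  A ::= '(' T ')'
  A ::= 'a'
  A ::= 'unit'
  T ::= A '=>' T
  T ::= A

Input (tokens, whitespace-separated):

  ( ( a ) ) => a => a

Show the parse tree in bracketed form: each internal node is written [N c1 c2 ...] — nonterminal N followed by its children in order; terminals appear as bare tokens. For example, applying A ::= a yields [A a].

[T [A ( [T [A ( [T [A a]] )]] )] => [T [A a] => [T [A a]]]]

T
A => T
( T ) => T
( A ) => T
( ( T ) ) => T
( ( A ) ) => T
( ( a ) ) => T
( ( a ) ) => A => T
( ( a ) ) => a => T
( ( a ) ) => a => A
( ( a ) ) => a => a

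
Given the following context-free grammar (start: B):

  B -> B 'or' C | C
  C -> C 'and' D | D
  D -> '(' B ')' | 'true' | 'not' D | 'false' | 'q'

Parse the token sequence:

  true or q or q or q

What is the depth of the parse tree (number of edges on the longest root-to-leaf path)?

6

[B [B [B [B [C [D true]]] or [C [D q]]] or [C [D q]]] or [C [D q]]]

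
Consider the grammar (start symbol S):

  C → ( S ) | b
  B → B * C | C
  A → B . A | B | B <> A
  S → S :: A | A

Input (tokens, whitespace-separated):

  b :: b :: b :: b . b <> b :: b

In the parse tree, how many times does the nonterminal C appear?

[S [S [S [S [S [A [B [C b]]]] :: [A [B [C b]]]] :: [A [B [C b]]]] :: [A [B [C b]] . [A [B [C b]] <> [A [B [C b]]]]]] :: [A [B [C b]]]]

7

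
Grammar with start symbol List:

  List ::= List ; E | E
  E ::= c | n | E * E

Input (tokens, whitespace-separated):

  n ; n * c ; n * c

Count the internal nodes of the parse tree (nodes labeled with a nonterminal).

10

[List [List [List [E n]] ; [E [E n] * [E c]]] ; [E [E n] * [E c]]]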